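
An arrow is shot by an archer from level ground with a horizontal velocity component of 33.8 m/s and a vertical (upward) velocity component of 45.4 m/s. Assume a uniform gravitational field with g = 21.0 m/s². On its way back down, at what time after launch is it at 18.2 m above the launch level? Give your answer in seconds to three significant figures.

3.88 s

Height y(t) = 45.40 t − 10.50 t² = 18.2 gives 10.50 t² − 45.40 t + 18.2 = 0.
Quadratic formula: t = (45.40 ± √1296.8) / 21.0 = (45.40 ± 36.01) / 21.0 → t = 0.4471 s or 3.877 s.
The descending-branch root is 3.877 s.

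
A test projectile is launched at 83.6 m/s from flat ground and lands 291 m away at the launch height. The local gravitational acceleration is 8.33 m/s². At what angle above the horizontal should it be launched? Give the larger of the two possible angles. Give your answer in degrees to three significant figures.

79.9°

From R = (v₀²/g) sin 2θ: sin 2θ = 8.33 × 291 / 6989.0 = 0.3468.
2θ = 20.29° or 180° − 20.29° = 159.7°, so θ = 10.15° or 79.85°.
The larger angle is 79.85°.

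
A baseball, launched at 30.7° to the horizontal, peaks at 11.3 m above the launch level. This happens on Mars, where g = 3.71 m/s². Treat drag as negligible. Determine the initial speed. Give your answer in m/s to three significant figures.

17.9 m/s

At the peak v_y = 0, so v_y0 = √(2gH) = √(2 × 3.71 × 11.3) = 9.157 m/s.
v_y0 = v₀ sin θ ⇒ v₀ = 9.157 / sin 30.7° = 17.94 m/s.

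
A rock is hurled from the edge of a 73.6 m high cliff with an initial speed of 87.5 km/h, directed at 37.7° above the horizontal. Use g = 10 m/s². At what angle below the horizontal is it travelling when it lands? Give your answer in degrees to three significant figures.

Convert: 87.5 km/h = 87.5/3.6 = 24.31 m/s.
vₓ = 24.31 cos 37.7° = 19.23 m/s; v_y0 = 24.31 sin 37.7° = 14.86 m/s.
Vertical motion (up positive, ground at y = 0): 5.000 t² − (14.86) t − 73.6 = 0, so t = (14.86 + √(14.86² + 2·10.0·73.6)) / 10.0 = (14.86 + 41.15) / 10.0 = 5.601 s.
At impact: v_y = v_y0 − g t = −41.15 m/s; vₓ = 19.23 m/s.
Angle below horizontal: arctan(|v_y|/vₓ) = arctan(41.15/19.23) = 64.95°.

64.9°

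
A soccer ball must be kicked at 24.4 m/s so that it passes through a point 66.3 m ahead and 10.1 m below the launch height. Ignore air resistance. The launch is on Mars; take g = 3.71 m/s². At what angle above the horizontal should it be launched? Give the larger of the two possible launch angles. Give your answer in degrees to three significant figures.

78.2°

Trajectory: y = x tanθ − g x² (1 + tan²θ)/(2v₀²). With x = 66.3, y = −10.1, v₀ = 24.4, g = 3.71:
13.70 tan²θ − 66.3 tanθ + (3.596) = 0.
tanθ = [66.3 ± √(66.3² − 4 × 13.70 × (3.596))] / (2 × 13.70) = (66.3 ± 64.80) / 27.39, giving tanθ = 0.05486 or 4.786.
θ = 3.140° or 78.20°; the larger is 78.20°.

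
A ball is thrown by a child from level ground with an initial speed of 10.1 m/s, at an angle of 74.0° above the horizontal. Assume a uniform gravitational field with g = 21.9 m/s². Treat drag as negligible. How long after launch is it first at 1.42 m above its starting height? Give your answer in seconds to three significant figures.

0.185 s

vₓ = 10.10 cos 74.0° = 2.784 m/s; v_y0 = 10.10 sin 74.0° = 9.709 m/s.
Height y(t) = 9.709 t − 10.95 t² = 1.42 gives 10.95 t² − 9.709 t + 1.42 = 0.
t = [9.709 ± √(9.709² − 2·21.9·1.42)] / 21.9 = (9.709 ± 5.662) / 21.9, so t = 0.1848 s or t = 0.7019 s.
The first (ascending) time is 0.1848 s.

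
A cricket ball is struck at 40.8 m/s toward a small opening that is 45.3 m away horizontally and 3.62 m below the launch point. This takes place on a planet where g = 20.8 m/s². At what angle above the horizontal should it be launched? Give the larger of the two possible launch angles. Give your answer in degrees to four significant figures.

73.22°

Trajectory: y = x tanθ − g x² (1 + tan²θ)/(2v₀²). With x = 45.3, y = −3.62, v₀ = 40.8, g = 20.8:
12.82 tan²θ − 45.3 tanθ + (9.201) = 0.
tanθ = [45.3 ± √(45.3² − 4 × 12.82 × (9.201))] / (2 × 12.82) = (45.3 ± 39.75) / 25.64, giving tanθ = 0.2164 or 3.317.
θ = 12.21° or 73.22°; the larger is 73.22°.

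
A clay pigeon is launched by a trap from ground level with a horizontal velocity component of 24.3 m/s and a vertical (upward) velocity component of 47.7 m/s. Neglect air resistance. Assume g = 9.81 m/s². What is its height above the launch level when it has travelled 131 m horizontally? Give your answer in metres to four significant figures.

x = vₓ t ⇒ t = 131/24.30 = 5.391 s.
Height: y = v_y0 t − ½ g t² = 47.70 × 5.391 − 4.905 × 5.391² = 257.1 − 142.6 = 114.6 m.

114.6 m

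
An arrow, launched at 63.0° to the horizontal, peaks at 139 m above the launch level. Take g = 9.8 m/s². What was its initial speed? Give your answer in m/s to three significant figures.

At the peak v_y = 0, so v_y0 = √(2gH) = √(2 × 9.80 × 139) = 52.20 m/s.
v_y0 = v₀ sin θ ⇒ v₀ = 52.20 / sin 63.0° = 58.58 m/s.

58.6 m/s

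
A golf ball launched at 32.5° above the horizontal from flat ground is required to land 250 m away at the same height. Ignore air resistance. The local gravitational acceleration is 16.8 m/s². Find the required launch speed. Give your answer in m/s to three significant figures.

68.1 m/s

From R = (v₀² / g) sin 2θ: v₀ = √(gR / sin 2θ).
v₀ = √(16.8 × 250 / sin 65.00°) = √(4200 / 0.9063) = √4634.2 = 68.07 m/s.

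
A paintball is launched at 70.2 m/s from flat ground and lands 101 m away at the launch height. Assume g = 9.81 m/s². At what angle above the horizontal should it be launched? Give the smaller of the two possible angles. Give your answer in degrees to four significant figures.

Level-ground range R = v₀² sin(2θ)/g ⇒ sin(2θ) = gR/v₀² = 9.81 × 101 / 70.2² = 0.2011.
2θ = 11.60° or 180° − 11.60° = 168.4°, so θ = 5.799° or 84.20°.
The smaller angle is 5.799°.

5.799°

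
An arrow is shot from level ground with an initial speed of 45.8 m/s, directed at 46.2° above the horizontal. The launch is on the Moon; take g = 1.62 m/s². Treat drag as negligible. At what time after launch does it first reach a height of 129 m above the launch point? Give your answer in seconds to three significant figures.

4.37 s

Horizontal component vₓ = 45.80 cos 46.2° = 31.70 m/s; vertical v_y0 = 45.80 sin 46.2° = 33.06 m/s.
Require v_y0 t − ½ g t² = 129, i.e. 0.8100 t² − 33.06 t + 129 = 0.
t = [33.06 ± √(33.06² − 2·1.62·129)] / 1.62 = (33.06 ± 25.98) / 1.62, so t = 4.370 s or t = 36.44 s.
The first (ascending) time is 4.370 s.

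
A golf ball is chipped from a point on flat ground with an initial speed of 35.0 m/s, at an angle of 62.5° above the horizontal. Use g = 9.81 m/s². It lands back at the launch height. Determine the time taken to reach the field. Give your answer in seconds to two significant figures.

6.3 s

Horizontal component vₓ = 35.00 cos 62.5° = 16.16 m/s; vertical v_y0 = 35.00 sin 62.5° = 31.05 m/s.
It returns to y = 0 when t = 2 v_y0 / g = 2(31.05)/9.81 = 6.329 s.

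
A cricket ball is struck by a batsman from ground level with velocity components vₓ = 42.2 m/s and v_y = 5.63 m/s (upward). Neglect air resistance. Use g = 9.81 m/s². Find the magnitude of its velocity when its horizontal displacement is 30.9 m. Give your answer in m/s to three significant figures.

At x = 30.9 m, t = x/vₓ = 30.9/42.20 = 0.7322 s.
Vertical velocity there: v_y = v_y0 − g t = 5.630 − 9.81 × 0.7322 = −1.553 m/s.
Speed: √(vₓ² + v_y²) = √(42.20² + 1.553²) = 42.23 m/s.

42.2 m/s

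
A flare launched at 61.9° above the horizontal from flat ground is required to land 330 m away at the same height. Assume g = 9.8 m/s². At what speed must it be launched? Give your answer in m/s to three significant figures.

From R = (v₀² / g) sin 2θ: v₀ = √(gR / sin 2θ).
v₀ = √(9.80 × 330 / sin 123.8°) = √(3234 / 0.8310) = √3891.8 = 62.38 m/s.

62.4 m/s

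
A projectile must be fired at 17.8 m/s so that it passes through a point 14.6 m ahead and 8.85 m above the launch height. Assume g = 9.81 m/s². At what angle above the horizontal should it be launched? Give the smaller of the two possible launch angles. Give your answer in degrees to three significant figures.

Trajectory: y = x tanθ − g x² (1 + tan²θ)/(2v₀²). With x = 14.6, y = 8.85, v₀ = 17.8, g = 9.81:
3.300 tan²θ − 14.6 tanθ + (12.15) = 0.
tanθ = [14.6 ± √(14.6² − 4 × 3.300 × (12.15))] / (2 × 3.300) = (14.6 ± 7.265) / 6.600, giving tanθ = 1.111 or 3.313.
θ = 48.02° or 73.20°; the smaller is 48.02°.

48.0°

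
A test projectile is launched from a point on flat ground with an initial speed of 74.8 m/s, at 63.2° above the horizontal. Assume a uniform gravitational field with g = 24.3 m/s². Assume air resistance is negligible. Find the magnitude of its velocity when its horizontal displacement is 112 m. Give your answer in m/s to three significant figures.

Resolve: vₓ = 74.80 cos 63.2° = 33.73 m/s and v_y0 = 74.80 sin 63.2° = 66.77 m/s.
At x = 112 m, t = x/vₓ = 112/33.73 = 3.321 s.
Vertical velocity there: v_y = v_y0 − g t = 66.77 − 24.3 × 3.321 = −13.93 m/s.
Speed: √(vₓ² + v_y²) = √(33.73² + 13.93²) = 36.49 m/s.

36.5 m/s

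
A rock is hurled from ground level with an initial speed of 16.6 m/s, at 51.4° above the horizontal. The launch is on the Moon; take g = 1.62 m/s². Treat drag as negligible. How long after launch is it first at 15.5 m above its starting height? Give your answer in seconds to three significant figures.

1.30 s

Resolve: vₓ = 16.60 cos 51.4° = 10.36 m/s and v_y0 = 16.60 sin 51.4° = 12.97 m/s.
Require v_y0 t − ½ g t² = 15.5, i.e. 0.8100 t² − 12.97 t + 15.5 = 0.
t = [12.97 ± √(12.97² − 2·1.62·15.5)] / 1.62 = (12.97 ± 10.87) / 1.62, so t = 1.300 s or t = 14.72 s.
The first (ascending) time is 1.300 s.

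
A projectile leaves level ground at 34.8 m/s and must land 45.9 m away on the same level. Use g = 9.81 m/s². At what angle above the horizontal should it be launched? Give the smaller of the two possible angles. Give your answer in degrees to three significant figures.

Level-ground range R = v₀² sin(2θ)/g ⇒ sin(2θ) = gR/v₀² = 9.81 × 45.9 / 34.8² = 0.3718.
2θ = 21.83° or 180° − 21.83° = 158.2°, so θ = 10.91° or 79.09°.
The smaller angle is 10.91°.

10.9°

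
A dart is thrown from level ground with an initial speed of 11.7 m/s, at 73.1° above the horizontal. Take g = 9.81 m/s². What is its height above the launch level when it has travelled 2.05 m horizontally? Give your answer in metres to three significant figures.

Resolve: vₓ = 11.70 cos 73.1° = 3.401 m/s and v_y0 = 11.70 sin 73.1° = 11.19 m/s.
At x = 2.05 m, t = x/vₓ = 2.05/3.401 = 0.6027 s.
Height: y = v_y0 t − ½ g t² = 11.19 × 0.6027 − 4.905 × 0.6027² = 6.747 − 1.782 = 4.965 m.

4.97 m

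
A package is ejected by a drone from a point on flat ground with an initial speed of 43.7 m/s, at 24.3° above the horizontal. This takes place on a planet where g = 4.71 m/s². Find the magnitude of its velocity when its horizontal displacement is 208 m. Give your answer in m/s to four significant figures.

40.37 m/s

Components: vₓ = 43.70 cos 24.3° = 39.83 m/s, v_y0 = 43.70 sin 24.3° = 17.98 m/s.
x = vₓ t ⇒ t = 208/39.83 = 5.222 s.
Vertical velocity there: v_y = v_y0 − g t = 17.98 − 4.71 × 5.222 = −6.614 m/s.
Speed: √(vₓ² + v_y²) = √(39.83² + 6.614²) = 40.37 m/s.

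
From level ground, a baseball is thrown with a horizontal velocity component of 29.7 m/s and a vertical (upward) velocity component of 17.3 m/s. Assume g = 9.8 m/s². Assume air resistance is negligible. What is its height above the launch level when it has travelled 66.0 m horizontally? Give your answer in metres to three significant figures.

Time to reach x = 66.0 m: t = x/vₓ = 66.0/29.70 = 2.222 s.
Height: y = v_y0 t − ½ g t² = 17.30 × 2.222 − 4.900 × 2.222² = 38.44 − 24.20 = 14.25 m.

14.2 m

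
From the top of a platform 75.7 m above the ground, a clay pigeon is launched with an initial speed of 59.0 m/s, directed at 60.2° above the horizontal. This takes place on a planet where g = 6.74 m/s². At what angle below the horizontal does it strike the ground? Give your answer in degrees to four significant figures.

Horizontal component vₓ = 59.00 cos 60.2° = 29.32 m/s; vertical v_y0 = 59.00 sin 60.2° = 51.20 m/s.
The projectile lands when y = 75.7 + (51.20) t − ½·6.74·t² = 0. Positive root: t = (51.20 + √(51.20² + 2·6.74·75.7)) / 6.74 = (51.20 + 60.35) / 6.74 = 16.55 s.
At impact: v_y = v_y0 − g t = −60.35 m/s; vₓ = 29.32 m/s.
Angle below horizontal: arctan(|v_y|/vₓ) = arctan(60.35/29.32) = 64.09°.

64.09°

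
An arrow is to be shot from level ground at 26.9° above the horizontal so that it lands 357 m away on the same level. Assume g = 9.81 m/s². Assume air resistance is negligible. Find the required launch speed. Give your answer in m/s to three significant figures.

65.9 m/s

On level ground R = v₀² sin 2θ / g ⇒ v₀ = √(gR / sin 2θ).
v₀ = √(9.81 × 357 / sin 53.80°) = √(3502 / 0.8070) = √4340.0 = 65.88 m/s.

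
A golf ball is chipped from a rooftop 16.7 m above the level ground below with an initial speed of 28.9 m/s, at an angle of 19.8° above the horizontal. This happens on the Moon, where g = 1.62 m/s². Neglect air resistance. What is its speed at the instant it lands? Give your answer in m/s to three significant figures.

29.8 m/s

vₓ = 28.90 cos 19.8° = 27.19 m/s; v_y0 = 28.90 sin 19.8° = 9.790 m/s.
Vertical motion (up positive, ground at y = 0): 0.8100 t² − (9.790) t − 16.7 = 0, so t = (9.790 + √(9.790² + 2·1.62·16.7)) / 1.62 = (9.790 + 12.25) / 1.62 = 13.60 s.
Vertical velocity at impact: v_y = v_y0 − g t = 9.790 − 1.62 × 13.60 = −12.25 m/s.
Speed: |v| = √(vₓ² + v_y²) = √(27.19² + 12.25²) = 29.82 m/s.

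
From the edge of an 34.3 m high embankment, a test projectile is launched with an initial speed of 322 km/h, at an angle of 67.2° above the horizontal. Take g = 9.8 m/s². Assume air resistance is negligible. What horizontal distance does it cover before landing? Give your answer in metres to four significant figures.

Convert: 322 km/h = 322/3.6 = 89.44 m/s.
vₓ = 89.44 cos 67.2° = 34.66 m/s; v_y0 = 89.44 sin 67.2° = 82.46 m/s.
Vertical motion (up positive, ground at y = 0): 4.900 t² − (82.46) t − 34.3 = 0, so t = (82.46 + √(82.46² + 2·9.80·34.3)) / 9.80 = (82.46 + 86.44) / 9.80 = 17.23 s.
Horizontal distance: R = vₓ t = 34.66 × 17.23 = 597.3 m.

597.3 m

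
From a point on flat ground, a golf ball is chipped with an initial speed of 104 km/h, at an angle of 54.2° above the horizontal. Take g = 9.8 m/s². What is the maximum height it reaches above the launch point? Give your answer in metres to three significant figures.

28.0 m

Convert: 104 km/h = 104/3.6 = 28.89 m/s.
Resolve: vₓ = 28.89 cos 54.2° = 16.90 m/s and v_y0 = 28.89 sin 54.2° = 23.43 m/s.
Peak height H = v_y0² / (2g) = 549.00 / 19.60 = 28.01 m.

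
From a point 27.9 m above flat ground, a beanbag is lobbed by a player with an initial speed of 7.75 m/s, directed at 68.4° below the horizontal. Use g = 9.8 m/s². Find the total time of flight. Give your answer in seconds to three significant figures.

vₓ = 7.750 cos 68.4° = 2.853 m/s; v_y0 = −7.206 m/s (downward).
The projectile lands when y = 27.9 + (−7.206) t − ½·9.80·t² = 0. Positive root: t = (−7.206 + √(7.206² + 2·9.80·27.9)) / 9.80 = (−7.206 + 24.47) / 9.80 = 1.762 s.

1.76 s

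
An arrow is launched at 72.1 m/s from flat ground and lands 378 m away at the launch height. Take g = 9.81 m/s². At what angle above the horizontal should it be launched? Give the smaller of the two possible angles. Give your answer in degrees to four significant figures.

From R = (v₀²/g) sin 2θ: sin 2θ = 9.81 × 378 / 5198.4 = 0.7133.
2θ = 45.51° or 180° − 45.51° = 134.5°, so θ = 22.75° or 67.25°.
The smaller angle is 22.75°.

22.75°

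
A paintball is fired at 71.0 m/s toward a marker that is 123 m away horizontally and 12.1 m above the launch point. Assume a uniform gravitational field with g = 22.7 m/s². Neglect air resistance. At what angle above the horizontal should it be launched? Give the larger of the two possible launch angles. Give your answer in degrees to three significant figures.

72.6°

Trajectory: y = x tanθ − g x² (1 + tan²θ)/(2v₀²). With x = 123, y = 12.1, v₀ = 71.0, g = 22.7:
34.06 tan²θ − 123 tanθ + (46.16) = 0.
tanθ = [123 ± √(123² − 4 × 34.06 × (46.16))] / (2 × 34.06) = (123 ± 94.02) / 68.13, giving tanθ = 0.4254 or 3.185.
θ = 23.05° or 72.57°; the larger is 72.57°.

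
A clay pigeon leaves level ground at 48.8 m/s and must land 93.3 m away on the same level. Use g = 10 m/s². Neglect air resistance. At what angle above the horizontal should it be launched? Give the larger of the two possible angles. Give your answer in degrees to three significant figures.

78.5°

From R = (v₀²/g) sin 2θ: sin 2θ = 10.0 × 93.3 / 2381.4 = 0.3918.
2θ = 23.07° or 180° − 23.07° = 156.9°, so θ = 11.53° or 78.47°.
The larger angle is 78.47°.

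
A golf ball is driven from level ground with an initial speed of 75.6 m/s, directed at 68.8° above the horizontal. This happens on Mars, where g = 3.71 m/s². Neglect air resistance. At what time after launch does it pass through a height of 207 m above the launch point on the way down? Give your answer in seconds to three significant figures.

34.8 s

Resolve: vₓ = 75.60 cos 68.8° = 27.34 m/s and v_y0 = 75.60 sin 68.8° = 70.48 m/s.
Set y = v_y0 t − ½ g t² = 207: 1.855 t² − 70.48 t + 207 = 0.
Quadratic formula: t = (70.48 ± √3432.0) / 3.71 = (70.48 ± 58.58) / 3.71 → t = 3.208 s or 34.79 s.
The descending-branch root is 34.79 s.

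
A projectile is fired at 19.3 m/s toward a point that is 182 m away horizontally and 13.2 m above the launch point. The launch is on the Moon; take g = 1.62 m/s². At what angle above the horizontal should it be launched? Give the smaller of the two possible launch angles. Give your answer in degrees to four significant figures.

Trajectory: y = x tanθ − g x² (1 + tan²θ)/(2v₀²). With x = 182, y = 13.2, v₀ = 19.3, g = 1.62:
72.03 tan²θ − 182 tanθ + (85.23) = 0.
tanθ = [182 ± √(182² − 4 × 72.03 × (85.23))] / (2 × 72.03) = (182 ± 92.56) / 144.1, giving tanθ = 0.6208 or 1.906.
θ = 31.83° or 62.31°; the smaller is 31.83°.

31.83°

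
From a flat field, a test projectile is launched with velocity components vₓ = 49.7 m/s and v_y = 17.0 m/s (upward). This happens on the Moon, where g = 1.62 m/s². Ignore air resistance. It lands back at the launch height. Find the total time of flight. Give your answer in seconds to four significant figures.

Landing at launch height ⇒ T = 2 v_y0 / g = 2 × 17.00 / 1.62 = 20.99 s.

20.99 s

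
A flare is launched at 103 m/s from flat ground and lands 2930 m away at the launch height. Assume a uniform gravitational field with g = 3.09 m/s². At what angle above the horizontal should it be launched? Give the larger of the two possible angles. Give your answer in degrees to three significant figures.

R = v₀² sin 2θ / g gives sin 2θ = gR/v₀² = 3.09·2930/103² = 0.8534.
2θ = 58.58° or 180° − 58.58° = 121.4°, so θ = 29.29° or 60.71°.
The larger angle is 60.71°.

60.7°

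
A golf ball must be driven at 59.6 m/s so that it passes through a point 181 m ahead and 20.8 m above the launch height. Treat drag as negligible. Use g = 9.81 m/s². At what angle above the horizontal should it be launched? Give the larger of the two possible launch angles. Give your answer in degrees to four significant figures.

74.46°

Trajectory: y = x tanθ − g x² (1 + tan²θ)/(2v₀²). With x = 181, y = 20.8, v₀ = 59.6, g = 9.81:
45.24 tan²θ − 181 tanθ + (66.04) = 0.
tanθ = [181 ± √(181² − 4 × 45.24 × (66.04))] / (2 × 45.24) = (181 ± 144.3) / 90.48, giving tanθ = 0.4061 or 3.595.
θ = 22.10° or 74.46°; the larger is 74.46°.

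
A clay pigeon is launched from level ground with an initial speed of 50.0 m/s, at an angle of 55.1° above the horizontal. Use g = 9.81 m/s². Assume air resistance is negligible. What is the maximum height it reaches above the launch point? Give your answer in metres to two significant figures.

Resolve: vₓ = 50.00 cos 55.1° = 28.61 m/s and v_y0 = 50.00 sin 55.1° = 41.01 m/s.
At the apex v_y = 0, so H = v_y0²/(2g) = 41.01²/19.62 = 85.71 m.

86 m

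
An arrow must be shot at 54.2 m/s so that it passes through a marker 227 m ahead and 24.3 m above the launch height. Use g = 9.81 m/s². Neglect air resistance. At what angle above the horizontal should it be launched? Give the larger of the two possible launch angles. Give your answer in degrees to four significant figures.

63.39°

Trajectory: y = x tanθ − g x² (1 + tan²θ)/(2v₀²). With x = 227, y = 24.3, v₀ = 54.2, g = 9.81:
86.04 tan²θ − 227 tanθ + (110.3) = 0.
tanθ = [227 ± √(227² − 4 × 86.04 × (110.3))] / (2 × 86.04) = (227 ± 116.4) / 172.1, giving tanθ = 0.6426 or 1.996.
θ = 32.72° or 63.39°; the larger is 63.39°.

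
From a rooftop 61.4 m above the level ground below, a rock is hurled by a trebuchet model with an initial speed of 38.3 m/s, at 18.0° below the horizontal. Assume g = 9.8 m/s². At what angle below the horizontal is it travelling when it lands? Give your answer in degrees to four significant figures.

45.18°

Resolve: vₓ = 38.30 cos 18.0° = 36.43 m/s and v_y0 = −11.84 m/s (downward).
Vertical motion (up positive, ground at y = 0): 4.900 t² − (−11.84) t − 61.4 = 0, so t = (−11.84 + √(11.84² + 2·9.80·61.4)) / 9.80 = (−11.84 + 36.65) / 9.80 = 2.533 s.
At impact: v_y = v_y0 − g t = −36.65 m/s; vₓ = 36.43 m/s.
Angle below horizontal: arctan(|v_y|/vₓ) = arctan(36.65/36.43) = 45.18°.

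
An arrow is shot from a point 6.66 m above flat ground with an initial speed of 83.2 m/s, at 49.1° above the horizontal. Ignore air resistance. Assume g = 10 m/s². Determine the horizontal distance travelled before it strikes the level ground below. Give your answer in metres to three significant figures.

Horizontal component vₓ = 83.20 cos 49.1° = 54.47 m/s; vertical v_y0 = 83.20 sin 49.1° = 62.89 m/s.
With up positive and y = 0 at the ground: y(t) = 6.66 + (62.89) t − 5.000 t². Setting y = 0 and taking the positive root: t = [62.89 + √(62.89² + 2·10.0·6.66)] / 10.0 = (62.89 + 63.94) / 10.0 = 12.68 s.
Horizontal distance: R = vₓ t = 54.47 × 12.68 = 690.9 m.

691 m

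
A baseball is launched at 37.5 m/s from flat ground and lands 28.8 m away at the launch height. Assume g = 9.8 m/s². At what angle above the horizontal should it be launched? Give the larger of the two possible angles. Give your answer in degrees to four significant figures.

From R = (v₀²/g) sin 2θ: sin 2θ = 9.80 × 28.8 / 1406.2 = 0.2007.
2θ = 11.58° or 180° − 11.58° = 168.4°, so θ = 5.789° or 84.21°.
The larger angle is 84.21°.

84.21°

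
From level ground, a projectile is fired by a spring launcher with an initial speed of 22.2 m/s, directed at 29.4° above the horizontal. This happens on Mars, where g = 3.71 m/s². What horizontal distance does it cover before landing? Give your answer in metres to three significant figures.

114 m

Horizontal component vₓ = 22.20 cos 29.4° = 19.34 m/s; vertical v_y0 = 22.20 sin 29.4° = 10.90 m/s.
Flight time T = 2 v_y0 / g = 5.875 s.
Range: R = vₓ T = 19.34 × 5.875 = 113.6 m.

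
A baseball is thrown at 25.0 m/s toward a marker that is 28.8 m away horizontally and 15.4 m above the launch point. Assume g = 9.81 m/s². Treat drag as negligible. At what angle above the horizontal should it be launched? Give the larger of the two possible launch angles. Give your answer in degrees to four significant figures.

Trajectory: y = x tanθ − g x² (1 + tan²θ)/(2v₀²). With x = 28.8, y = 15.4, v₀ = 25.0, g = 9.81:
6.509 tan²θ − 28.8 tanθ + (21.91) = 0.
tanθ = [28.8 ± √(28.8² − 4 × 6.509 × (21.91))] / (2 × 6.509) = (28.8 ± 16.09) / 13.02, giving tanθ = 0.9761 or 3.448.
θ = 44.31° or 73.83°; the larger is 73.83°.

73.83°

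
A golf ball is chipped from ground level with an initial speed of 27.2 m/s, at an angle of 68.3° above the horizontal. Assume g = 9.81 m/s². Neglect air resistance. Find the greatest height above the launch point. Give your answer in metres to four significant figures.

Resolve: vₓ = 27.20 cos 68.3° = 10.06 m/s and v_y0 = 27.20 sin 68.3° = 25.27 m/s.
At the apex v_y = 0, so H = v_y0²/(2g) = 25.27²/19.62 = 32.55 m.

32.55 m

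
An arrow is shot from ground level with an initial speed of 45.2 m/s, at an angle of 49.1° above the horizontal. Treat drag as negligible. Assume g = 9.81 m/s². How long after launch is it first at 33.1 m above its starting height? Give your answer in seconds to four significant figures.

Horizontal component vₓ = 45.20 cos 49.1° = 29.59 m/s; vertical v_y0 = 45.20 sin 49.1° = 34.16 m/s.
Require v_y0 t − ½ g t² = 33.1, i.e. 4.905 t² − 34.16 t + 33.1 = 0.
Quadratic formula: t = (34.16 ± √517.80) / 9.81 = (34.16 ± 22.76) / 9.81 → t = 1.163 s or 5.802 s.
The first (ascending) time is 1.163 s.

1.163 s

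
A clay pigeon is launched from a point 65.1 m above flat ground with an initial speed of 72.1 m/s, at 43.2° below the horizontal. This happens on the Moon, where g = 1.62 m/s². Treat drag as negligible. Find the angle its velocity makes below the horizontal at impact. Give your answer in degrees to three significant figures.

vₓ = 72.10 cos 43.2° = 52.56 m/s; v_y0 = −49.36 m/s (downward).
With up positive and y = 0 at the ground: y(t) = 65.1 + (−49.36) t − 0.8100 t². Setting y = 0 and taking the positive root: t = [−49.36 + √(49.36² + 2·1.62·65.1)] / 1.62 = (−49.36 + 51.45) / 1.62 = 1.292 s.
At impact: v_y = v_y0 − g t = −51.45 m/s; vₓ = 52.56 m/s.
Angle below horizontal: arctan(|v_y|/vₓ) = arctan(51.45/52.56) = 44.39°.

44.4°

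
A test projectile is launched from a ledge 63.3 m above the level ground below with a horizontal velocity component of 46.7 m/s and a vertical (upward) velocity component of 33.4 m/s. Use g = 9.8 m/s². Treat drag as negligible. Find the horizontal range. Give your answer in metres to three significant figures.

Vertical motion (up positive, ground at y = 0): 4.900 t² − (33.40) t − 63.3 = 0, so t = (33.40 + √(33.40² + 2·9.80·63.3)) / 9.80 = (33.40 + 48.54) / 9.80 = 8.361 s.
Horizontal distance: R = vₓ t = 46.70 × 8.361 = 390.5 m.

390 m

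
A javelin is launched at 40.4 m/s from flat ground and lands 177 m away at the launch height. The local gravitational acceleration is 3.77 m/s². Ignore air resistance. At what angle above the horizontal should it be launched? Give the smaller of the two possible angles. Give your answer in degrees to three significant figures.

12.1°

R = v₀² sin 2θ / g gives sin 2θ = gR/v₀² = 3.77·177/40.4² = 0.4088.
2θ = 24.13° or 180° − 24.13° = 155.9°, so θ = 12.07° or 77.93°.
The smaller angle is 12.07°.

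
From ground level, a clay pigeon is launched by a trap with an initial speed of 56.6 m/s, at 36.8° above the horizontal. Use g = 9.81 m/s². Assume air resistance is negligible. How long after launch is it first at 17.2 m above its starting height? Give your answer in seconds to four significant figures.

0.5513 s

Components: vₓ = 56.60 cos 36.8° = 45.32 m/s, v_y0 = 56.60 sin 36.8° = 33.90 m/s.
Set y = v_y0 t − ½ g t² = 17.2: 4.905 t² − 33.90 t + 17.2 = 0.
Quadratic formula: t = (33.90 ± √812.07) / 9.81 = (33.90 ± 28.50) / 9.81 → t = 0.5513 s or 6.361 s.
The first (ascending) time is 0.5513 s.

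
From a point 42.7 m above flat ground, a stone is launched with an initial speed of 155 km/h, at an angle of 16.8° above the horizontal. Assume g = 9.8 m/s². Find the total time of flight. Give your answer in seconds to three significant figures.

4.48 s

Convert: 155 km/h = 155/3.6 = 43.06 m/s.
Components: vₓ = 43.06 cos 16.8° = 41.22 m/s, v_y0 = 43.06 sin 16.8° = 12.44 m/s.
Vertical motion (up positive, ground at y = 0): 4.900 t² − (12.44) t − 42.7 = 0, so t = (12.44 + √(12.44² + 2·9.80·42.7)) / 9.80 = (12.44 + 31.49) / 9.80 = 4.483 s.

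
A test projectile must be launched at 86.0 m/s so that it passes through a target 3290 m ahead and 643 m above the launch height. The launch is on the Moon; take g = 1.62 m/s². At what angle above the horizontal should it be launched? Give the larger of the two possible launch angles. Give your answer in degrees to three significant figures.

Trajectory: y = x tanθ − g x² (1 + tan²θ)/(2v₀²). With x = 3290, y = 643, v₀ = 86.0, g = 1.62:
1185 tan²θ − 3290 tanθ + (1828) = 0.
tanθ = [3290 ± √(3290² − 4 × 1185 × (1828))] / (2 × 1185) = (3290 ± 1468) / 2371, giving tanθ = 0.7686 or 2.007.
θ = 37.55° or 63.51°; the larger is 63.51°.

63.5°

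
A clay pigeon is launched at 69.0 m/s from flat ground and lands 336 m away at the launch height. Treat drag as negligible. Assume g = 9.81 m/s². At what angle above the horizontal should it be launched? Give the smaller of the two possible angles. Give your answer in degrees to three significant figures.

Level-ground range R = v₀² sin(2θ)/g ⇒ sin(2θ) = gR/v₀² = 9.81 × 336 / 69.0² = 0.6923.
2θ = 43.81° or 180° − 43.81° = 136.2°, so θ = 21.91° or 68.09°.
The smaller angle is 21.91°.

21.9°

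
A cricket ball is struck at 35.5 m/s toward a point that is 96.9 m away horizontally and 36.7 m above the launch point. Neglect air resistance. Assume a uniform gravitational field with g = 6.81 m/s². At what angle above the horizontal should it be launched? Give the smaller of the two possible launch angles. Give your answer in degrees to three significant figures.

39.1°

Trajectory: y = x tanθ − g x² (1 + tan²θ)/(2v₀²). With x = 96.9, y = 36.7, v₀ = 35.5, g = 6.81:
25.37 tan²θ − 96.9 tanθ + (62.07) = 0.
tanθ = [96.9 ± √(96.9² − 4 × 25.37 × (62.07))] / (2 × 25.37) = (96.9 ± 55.60) / 50.74, giving tanθ = 0.8140 or 3.006.
θ = 39.15° or 71.60°; the smaller is 39.15°.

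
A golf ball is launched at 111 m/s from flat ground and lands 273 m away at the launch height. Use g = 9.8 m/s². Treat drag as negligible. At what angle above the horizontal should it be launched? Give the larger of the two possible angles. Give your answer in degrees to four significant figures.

83.73°

From R = (v₀²/g) sin 2θ: sin 2θ = 9.80 × 273 / 12321 = 0.2171.
2θ = 12.54° or 180° − 12.54° = 167.5°, so θ = 6.271° or 83.73°.
The larger angle is 83.73°.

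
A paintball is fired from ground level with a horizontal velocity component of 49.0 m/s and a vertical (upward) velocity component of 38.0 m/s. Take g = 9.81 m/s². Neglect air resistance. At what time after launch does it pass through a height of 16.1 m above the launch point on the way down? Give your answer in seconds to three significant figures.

Require v_y0 t − ½ g t² = 16.1, i.e. 4.905 t² − 38.00 t + 16.1 = 0.
Quadratic formula: t = (38.00 ± √1128.1) / 9.81 = (38.00 ± 33.59) / 9.81 → t = 0.4498 s or 7.297 s.
The descending-branch root is 7.297 s.

7.30 s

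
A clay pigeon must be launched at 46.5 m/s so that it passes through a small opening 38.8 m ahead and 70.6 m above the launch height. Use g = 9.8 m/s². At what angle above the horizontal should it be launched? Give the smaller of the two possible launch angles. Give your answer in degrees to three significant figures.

Trajectory: y = x tanθ − g x² (1 + tan²θ)/(2v₀²). With x = 38.8, y = 70.6, v₀ = 46.5, g = 9.80:
3.412 tan²θ − 38.8 tanθ + (74.01) = 0.
tanθ = [38.8 ± √(38.8² − 4 × 3.412 × (74.01))] / (2 × 3.412) = (38.8 ± 22.26) / 6.823, giving tanθ = 2.424 or 8.949.
θ = 67.58° or 83.62°; the smaller is 67.58°.

67.6°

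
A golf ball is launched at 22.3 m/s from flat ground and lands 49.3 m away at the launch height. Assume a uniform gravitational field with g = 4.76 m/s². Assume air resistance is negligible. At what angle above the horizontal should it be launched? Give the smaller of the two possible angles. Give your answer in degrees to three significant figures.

Level-ground range R = v₀² sin(2θ)/g ⇒ sin(2θ) = gR/v₀² = 4.76 × 49.3 / 22.3² = 0.4719.
2θ = 28.16° or 180° − 28.16° = 151.8°, so θ = 14.08° or 75.92°.
The smaller angle is 14.08°.

14.1°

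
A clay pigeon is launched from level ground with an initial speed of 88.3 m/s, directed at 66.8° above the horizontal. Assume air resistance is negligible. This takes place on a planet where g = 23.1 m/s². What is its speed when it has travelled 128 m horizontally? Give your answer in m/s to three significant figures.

Horizontal component vₓ = 88.30 cos 66.8° = 34.79 m/s; vertical v_y0 = 88.30 sin 66.8° = 81.16 m/s.
x = vₓ t ⇒ t = 128/34.79 = 3.680 s.
Vertical velocity there: v_y = v_y0 − g t = 81.16 − 23.1 × 3.680 = −3.842 m/s.
Speed: √(vₓ² + v_y²) = √(34.79² + 3.842²) = 35.00 m/s.

35.0 m/s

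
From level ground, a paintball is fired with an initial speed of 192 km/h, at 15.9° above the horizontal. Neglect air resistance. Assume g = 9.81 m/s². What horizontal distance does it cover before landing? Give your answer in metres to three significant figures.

Convert: 192 km/h = 192/3.6 = 53.33 m/s.
Components: vₓ = 53.33 cos 15.9° = 51.29 m/s, v_y0 = 53.33 sin 15.9° = 14.61 m/s.
Flight time T = 2 v_y0 / g = 2.979 s.
Horizontal distance R = vₓ T = 51.29 × 2.979 = 152.8 m.

153 m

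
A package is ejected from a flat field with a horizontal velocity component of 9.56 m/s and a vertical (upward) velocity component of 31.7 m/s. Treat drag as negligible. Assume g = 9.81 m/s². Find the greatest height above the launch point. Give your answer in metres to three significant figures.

51.2 m

At the apex v_y = 0, so H = v_y0²/(2g) = 31.70²/19.62 = 51.22 m.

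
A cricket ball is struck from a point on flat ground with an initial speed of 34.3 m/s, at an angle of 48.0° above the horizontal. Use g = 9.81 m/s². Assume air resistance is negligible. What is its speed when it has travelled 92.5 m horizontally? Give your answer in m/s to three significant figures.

26.9 m/s

Resolve: vₓ = 34.30 cos 48.0° = 22.95 m/s and v_y0 = 34.30 sin 48.0° = 25.49 m/s.
x = vₓ t ⇒ t = 92.5/22.95 = 4.030 s.
Vertical velocity there: v_y = v_y0 − g t = 25.49 − 9.81 × 4.030 = −14.05 m/s.
Speed: √(vₓ² + v_y²) = √(22.95² + 14.05²) = 26.91 m/s.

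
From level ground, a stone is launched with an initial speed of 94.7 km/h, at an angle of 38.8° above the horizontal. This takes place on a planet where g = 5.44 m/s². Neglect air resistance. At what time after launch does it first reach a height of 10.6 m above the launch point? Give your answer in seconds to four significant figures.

Convert: 94.7 km/h = 94.7/3.6 = 26.31 m/s.
Components: vₓ = 26.31 cos 38.8° = 20.50 m/s, v_y0 = 26.31 sin 38.8° = 16.48 m/s.
Require v_y0 t − ½ g t² = 10.6, i.e. 2.720 t² − 16.48 t + 10.6 = 0.
Quadratic formula: t = (16.48 ± √156.37) / 5.44 = (16.48 ± 12.50) / 5.44 → t = 0.7313 s or 5.329 s.
The first (ascending) time is 0.7313 s.

0.7313 s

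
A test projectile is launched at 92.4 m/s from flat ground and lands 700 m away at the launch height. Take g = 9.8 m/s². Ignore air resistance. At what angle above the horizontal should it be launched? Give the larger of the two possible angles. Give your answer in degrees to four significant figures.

Level-ground range R = v₀² sin(2θ)/g ⇒ sin(2θ) = gR/v₀² = 9.80 × 700 / 92.4² = 0.8035.
2θ = 53.46° or 180° − 53.46° = 126.5°, so θ = 26.73° or 63.27°.
The larger angle is 63.27°.

63.27°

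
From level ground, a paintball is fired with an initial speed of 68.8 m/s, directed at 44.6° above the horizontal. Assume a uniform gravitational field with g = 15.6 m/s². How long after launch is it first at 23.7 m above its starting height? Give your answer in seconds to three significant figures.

0.537 s

vₓ = 68.80 cos 44.6° = 48.99 m/s; v_y0 = 68.80 sin 44.6° = 48.31 m/s.
Require v_y0 t − ½ g t² = 23.7, i.e. 7.800 t² − 48.31 t + 23.7 = 0.
t = [48.31 ± √(48.31² − 2·15.6·23.7)] / 15.6 = (48.31 ± 39.93) / 15.6, so t = 0.5372 s or t = 5.656 s.
The first (ascending) time is 0.5372 s.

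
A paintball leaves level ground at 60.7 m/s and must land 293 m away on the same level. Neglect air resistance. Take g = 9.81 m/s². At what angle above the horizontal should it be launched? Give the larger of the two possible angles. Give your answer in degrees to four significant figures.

Level-ground range R = v₀² sin(2θ)/g ⇒ sin(2θ) = gR/v₀² = 9.81 × 293 / 60.7² = 0.7801.
2θ = 51.27° or 180° − 51.27° = 128.7°, so θ = 25.64° or 64.36°.
The larger angle is 64.36°.

64.36°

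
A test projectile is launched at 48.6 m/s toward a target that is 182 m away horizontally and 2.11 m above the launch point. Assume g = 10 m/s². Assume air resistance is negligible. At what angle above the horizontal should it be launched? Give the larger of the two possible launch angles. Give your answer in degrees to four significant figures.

Trajectory: y = x tanθ − g x² (1 + tan²θ)/(2v₀²). With x = 182, y = 2.11, v₀ = 48.6, g = 10.0:
70.12 tan²θ − 182 tanθ + (72.23) = 0.
tanθ = [182 ± √(182² − 4 × 70.12 × (72.23))] / (2 × 70.12) = (182 ± 113.4) / 140.2, giving tanθ = 0.4890 or 2.107.
θ = 26.06° or 64.61°; the larger is 64.61°.

64.61°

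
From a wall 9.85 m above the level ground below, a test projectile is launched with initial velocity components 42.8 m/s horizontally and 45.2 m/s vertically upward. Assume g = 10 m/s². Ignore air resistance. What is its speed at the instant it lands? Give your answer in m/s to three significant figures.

Vertical motion (up positive, ground at y = 0): 5.000 t² − (45.20) t − 9.85 = 0, so t = (45.20 + √(45.20² + 2·10.0·9.85)) / 10.0 = (45.20 + 47.33) / 10.0 = 9.253 s.
Vertical velocity at impact: v_y = v_y0 − g t = 45.20 − 10.0 × 9.253 = −47.33 m/s.
Speed: |v| = √(vₓ² + v_y²) = √(42.80² + 47.33²) = 63.81 m/s.

63.8 m/s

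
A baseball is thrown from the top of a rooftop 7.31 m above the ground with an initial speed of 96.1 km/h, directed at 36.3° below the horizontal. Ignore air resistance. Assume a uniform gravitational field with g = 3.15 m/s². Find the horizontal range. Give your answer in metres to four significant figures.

Convert: 96.1 km/h = 96.1/3.6 = 26.69 m/s.
Resolve: vₓ = 26.69 cos 36.3° = 21.51 m/s and v_y0 = −15.80 m/s (downward).
With up positive and y = 0 at the ground: y(t) = 7.31 + (−15.80) t − 1.575 t². Setting y = 0 and taking the positive root: t = [−15.80 + √(15.80² + 2·3.15·7.31)] / 3.15 = (−15.80 + 17.20) / 3.15 = 0.4430 s.
Horizontal distance: R = vₓ t = 21.51 × 0.4430 = 9.531 m.

9.531 m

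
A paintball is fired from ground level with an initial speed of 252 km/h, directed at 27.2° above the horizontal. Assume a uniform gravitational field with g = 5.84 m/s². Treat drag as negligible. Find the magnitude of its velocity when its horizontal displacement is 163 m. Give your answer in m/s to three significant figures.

Convert: 252 km/h = 252/3.6 = 70.00 m/s.
Components: vₓ = 70.00 cos 27.2° = 62.26 m/s, v_y0 = 70.00 sin 27.2° = 32.00 m/s.
x = vₓ t ⇒ t = 163/62.26 = 2.618 s.
Vertical velocity there: v_y = v_y0 − g t = 32.00 − 5.84 × 2.618 = 16.71 m/s.
Speed: √(vₓ² + v_y²) = √(62.26² + 16.71²) = 64.46 m/s.

64.5 m/s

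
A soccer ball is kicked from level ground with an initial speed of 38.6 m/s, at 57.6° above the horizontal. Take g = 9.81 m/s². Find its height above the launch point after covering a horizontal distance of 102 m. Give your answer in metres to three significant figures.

41.4 m

Resolve: vₓ = 38.60 cos 57.6° = 20.68 m/s and v_y0 = 38.60 sin 57.6° = 32.59 m/s.
x = vₓ t ⇒ t = 102/20.68 = 4.932 s.
Height: y = v_y0 t − ½ g t² = 32.59 × 4.932 − 4.905 × 4.932² = 160.7 − 119.3 = 41.43 m.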